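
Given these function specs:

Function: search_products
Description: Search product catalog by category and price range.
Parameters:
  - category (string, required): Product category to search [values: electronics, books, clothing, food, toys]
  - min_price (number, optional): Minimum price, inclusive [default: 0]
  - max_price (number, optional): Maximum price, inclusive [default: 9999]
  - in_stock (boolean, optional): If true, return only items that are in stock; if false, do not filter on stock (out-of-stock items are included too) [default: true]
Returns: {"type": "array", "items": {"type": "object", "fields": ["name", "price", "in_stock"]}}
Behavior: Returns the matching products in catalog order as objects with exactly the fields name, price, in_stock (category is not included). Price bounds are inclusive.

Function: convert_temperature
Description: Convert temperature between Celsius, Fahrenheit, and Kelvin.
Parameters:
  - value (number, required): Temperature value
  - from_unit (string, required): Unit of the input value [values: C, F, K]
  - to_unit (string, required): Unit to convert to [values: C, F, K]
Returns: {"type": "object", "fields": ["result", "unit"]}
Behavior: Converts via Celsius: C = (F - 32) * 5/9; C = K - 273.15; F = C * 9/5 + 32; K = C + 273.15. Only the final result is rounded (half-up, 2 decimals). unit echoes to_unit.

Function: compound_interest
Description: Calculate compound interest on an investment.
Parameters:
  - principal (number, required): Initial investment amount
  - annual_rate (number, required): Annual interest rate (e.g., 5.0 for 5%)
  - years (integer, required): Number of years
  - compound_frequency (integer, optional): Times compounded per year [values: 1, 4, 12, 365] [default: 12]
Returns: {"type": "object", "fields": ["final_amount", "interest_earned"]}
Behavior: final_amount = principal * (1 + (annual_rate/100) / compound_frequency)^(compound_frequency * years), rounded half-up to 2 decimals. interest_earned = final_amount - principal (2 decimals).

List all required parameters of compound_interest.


Parameters of compound_interest and their required/optional flag:
  principal: required
  annual_rate: required
  years: required
  compound_frequency: optional
annual_rate, principal, years


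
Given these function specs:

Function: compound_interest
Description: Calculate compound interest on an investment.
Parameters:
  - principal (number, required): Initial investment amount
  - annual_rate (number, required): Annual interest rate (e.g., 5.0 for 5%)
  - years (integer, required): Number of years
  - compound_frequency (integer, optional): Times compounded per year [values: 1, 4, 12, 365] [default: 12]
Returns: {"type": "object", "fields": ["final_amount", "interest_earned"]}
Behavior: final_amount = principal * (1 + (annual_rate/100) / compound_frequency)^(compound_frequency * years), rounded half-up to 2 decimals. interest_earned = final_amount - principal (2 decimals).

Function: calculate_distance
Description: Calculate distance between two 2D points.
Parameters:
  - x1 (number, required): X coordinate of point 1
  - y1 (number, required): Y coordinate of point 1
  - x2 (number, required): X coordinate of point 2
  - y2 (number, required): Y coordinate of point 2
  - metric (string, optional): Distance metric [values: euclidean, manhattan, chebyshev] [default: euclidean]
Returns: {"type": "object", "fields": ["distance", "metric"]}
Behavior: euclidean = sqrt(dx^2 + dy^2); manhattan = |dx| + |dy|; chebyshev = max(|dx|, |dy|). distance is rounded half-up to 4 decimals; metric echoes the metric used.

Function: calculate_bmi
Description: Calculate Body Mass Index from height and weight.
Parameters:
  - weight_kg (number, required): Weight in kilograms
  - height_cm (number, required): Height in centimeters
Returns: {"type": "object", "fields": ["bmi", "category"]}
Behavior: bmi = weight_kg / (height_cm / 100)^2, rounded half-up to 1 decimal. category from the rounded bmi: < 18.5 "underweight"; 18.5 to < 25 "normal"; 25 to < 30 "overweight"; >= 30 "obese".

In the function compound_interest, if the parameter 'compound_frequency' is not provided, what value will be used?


The compound_interest spec declares:
  - compound_frequency (integer, optional): Times compounded per year [values: 1, 4, 12, 365] [default: 12]
Default:
12


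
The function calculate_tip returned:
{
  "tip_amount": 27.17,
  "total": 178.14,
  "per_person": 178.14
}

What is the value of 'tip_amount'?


27.17


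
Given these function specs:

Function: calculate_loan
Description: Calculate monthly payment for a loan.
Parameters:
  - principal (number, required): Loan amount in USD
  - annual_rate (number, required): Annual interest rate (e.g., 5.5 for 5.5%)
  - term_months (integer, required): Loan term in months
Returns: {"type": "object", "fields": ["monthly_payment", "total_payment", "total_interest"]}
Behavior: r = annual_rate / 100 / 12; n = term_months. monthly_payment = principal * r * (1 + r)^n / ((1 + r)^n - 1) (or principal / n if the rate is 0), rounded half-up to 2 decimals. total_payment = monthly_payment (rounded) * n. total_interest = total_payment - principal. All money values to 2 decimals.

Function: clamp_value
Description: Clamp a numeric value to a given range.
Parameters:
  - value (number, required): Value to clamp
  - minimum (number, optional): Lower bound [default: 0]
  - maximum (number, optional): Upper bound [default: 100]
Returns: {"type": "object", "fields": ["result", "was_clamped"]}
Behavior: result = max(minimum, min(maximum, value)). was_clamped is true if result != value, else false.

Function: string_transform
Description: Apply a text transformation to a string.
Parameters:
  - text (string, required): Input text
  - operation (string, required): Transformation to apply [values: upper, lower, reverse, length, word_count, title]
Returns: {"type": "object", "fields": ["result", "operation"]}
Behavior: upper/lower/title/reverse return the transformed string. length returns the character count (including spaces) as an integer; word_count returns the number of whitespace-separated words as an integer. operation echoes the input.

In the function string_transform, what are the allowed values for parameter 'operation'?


The string_transform spec declares:
  - operation (string, required): Transformation to apply [values: upper, lower, reverse, length, word_count, title]
Allowed values:
upper, lower, reverse, length, word_count, title


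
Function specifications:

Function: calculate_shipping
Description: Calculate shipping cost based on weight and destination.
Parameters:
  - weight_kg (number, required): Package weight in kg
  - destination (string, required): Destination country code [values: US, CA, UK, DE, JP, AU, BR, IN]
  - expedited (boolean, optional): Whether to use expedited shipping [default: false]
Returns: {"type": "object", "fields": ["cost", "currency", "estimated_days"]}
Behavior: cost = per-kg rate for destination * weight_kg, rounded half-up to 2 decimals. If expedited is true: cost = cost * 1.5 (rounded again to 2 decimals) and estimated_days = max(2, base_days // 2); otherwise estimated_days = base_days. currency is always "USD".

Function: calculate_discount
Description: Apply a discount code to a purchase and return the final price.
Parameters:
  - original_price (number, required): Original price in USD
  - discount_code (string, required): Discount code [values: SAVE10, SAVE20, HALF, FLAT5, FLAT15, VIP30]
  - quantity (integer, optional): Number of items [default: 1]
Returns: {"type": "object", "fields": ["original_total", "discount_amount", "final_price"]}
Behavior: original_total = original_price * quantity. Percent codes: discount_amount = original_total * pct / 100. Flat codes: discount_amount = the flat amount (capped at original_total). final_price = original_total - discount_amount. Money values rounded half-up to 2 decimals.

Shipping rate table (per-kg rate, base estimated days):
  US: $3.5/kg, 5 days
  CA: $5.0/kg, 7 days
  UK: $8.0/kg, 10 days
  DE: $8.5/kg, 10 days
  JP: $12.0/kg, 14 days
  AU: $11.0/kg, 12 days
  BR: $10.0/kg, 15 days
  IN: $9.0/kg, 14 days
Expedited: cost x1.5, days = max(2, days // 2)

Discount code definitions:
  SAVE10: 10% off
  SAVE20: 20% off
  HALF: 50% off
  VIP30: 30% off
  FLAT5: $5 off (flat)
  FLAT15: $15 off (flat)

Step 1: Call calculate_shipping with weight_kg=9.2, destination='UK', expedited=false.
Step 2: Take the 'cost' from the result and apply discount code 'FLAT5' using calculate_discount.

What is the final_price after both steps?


Step 1: calculate_shipping(weight_kg=9.2, destination=UK, expedited=false)
  Rate for UK: $8.0/kg, base 10 days
  cost = 8.0 * 9.2 = 73.6 -> 73.60
  expedited not set/false: estimated_days = 10
  -> cost = 73.60 USD
Step 2: calculate_discount(original_price=73.6, discount_code=FLAT5, quantity=1)
  original_total = 73.6 * 1 = 73.60
  FLAT5 = $5 flat: discount_amount = min(5.00, 73.60) = 5.00
  final_price = 73.60 - 5.00 = 68.60
  -> final_price = 68.60
$68.60


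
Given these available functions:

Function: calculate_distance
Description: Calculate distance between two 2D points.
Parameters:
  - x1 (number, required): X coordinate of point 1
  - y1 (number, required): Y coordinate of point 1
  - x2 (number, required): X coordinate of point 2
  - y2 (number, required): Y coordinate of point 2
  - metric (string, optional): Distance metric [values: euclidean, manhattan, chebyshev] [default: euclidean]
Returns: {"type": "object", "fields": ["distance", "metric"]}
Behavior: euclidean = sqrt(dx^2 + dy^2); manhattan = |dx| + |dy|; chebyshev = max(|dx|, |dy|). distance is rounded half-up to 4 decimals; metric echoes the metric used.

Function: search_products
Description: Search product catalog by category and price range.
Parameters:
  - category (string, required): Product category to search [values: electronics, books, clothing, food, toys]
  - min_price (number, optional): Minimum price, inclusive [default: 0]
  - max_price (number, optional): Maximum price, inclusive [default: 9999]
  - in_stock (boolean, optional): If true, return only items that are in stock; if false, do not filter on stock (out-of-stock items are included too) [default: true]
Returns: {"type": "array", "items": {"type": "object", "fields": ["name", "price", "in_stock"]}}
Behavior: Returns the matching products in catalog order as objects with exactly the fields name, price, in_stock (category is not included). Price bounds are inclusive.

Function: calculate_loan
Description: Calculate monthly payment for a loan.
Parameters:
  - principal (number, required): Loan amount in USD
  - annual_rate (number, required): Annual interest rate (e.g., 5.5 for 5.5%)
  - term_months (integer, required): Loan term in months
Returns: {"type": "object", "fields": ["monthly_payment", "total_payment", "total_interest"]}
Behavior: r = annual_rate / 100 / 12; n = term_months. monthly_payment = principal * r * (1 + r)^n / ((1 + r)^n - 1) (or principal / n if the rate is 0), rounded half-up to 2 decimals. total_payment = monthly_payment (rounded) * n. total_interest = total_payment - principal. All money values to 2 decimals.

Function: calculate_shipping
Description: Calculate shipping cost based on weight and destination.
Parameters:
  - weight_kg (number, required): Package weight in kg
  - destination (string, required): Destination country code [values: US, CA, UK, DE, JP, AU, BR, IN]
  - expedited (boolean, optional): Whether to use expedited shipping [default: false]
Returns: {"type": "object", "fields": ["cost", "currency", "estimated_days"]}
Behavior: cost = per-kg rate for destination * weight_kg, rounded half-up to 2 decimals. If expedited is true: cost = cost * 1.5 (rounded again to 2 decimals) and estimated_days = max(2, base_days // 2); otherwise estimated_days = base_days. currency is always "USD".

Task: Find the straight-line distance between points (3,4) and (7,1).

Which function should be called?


The task needs a function whose description is: Calculate distance between two 2D points.
calculate_distance


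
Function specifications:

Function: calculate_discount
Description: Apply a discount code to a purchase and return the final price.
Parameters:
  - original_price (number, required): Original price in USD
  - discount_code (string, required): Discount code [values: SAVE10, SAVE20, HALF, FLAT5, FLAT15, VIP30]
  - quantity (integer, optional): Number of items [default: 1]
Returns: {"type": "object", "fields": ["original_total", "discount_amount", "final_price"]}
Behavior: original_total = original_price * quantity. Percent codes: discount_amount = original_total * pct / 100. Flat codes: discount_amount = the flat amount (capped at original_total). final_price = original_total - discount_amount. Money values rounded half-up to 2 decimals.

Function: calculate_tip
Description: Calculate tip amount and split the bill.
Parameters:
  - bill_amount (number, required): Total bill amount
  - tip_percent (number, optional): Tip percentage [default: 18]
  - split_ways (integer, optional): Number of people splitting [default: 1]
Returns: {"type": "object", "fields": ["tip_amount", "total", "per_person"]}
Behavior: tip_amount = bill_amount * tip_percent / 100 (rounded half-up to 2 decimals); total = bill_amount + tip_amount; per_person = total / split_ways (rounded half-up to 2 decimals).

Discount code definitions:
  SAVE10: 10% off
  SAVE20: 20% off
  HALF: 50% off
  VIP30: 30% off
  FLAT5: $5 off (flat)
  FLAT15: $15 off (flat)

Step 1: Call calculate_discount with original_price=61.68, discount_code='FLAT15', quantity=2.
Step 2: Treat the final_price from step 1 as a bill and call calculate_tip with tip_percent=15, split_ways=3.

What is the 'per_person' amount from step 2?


Step 1: calculate_discount(original_price=61.68, discount_code=FLAT15, quantity=2)
  original_total = 61.68 * 2 = 123.36
  FLAT15 = $15 flat: discount_amount = min(15.00, 123.36) = 15.00
  final_price = 123.36 - 15.00 = 108.36
  -> final_price = 108.36
Step 2: calculate_tip(bill_amount=108.36, tip_percent=15, split_ways=3)
  tip_amount = 108.36 * 15/100 = 16.254 -> 16.25
  total = 108.36 + 16.25 = 124.61
  per_person = 124.61 / 3 = 41.536667 -> 41.54
  -> per_person = 41.54
$41.54


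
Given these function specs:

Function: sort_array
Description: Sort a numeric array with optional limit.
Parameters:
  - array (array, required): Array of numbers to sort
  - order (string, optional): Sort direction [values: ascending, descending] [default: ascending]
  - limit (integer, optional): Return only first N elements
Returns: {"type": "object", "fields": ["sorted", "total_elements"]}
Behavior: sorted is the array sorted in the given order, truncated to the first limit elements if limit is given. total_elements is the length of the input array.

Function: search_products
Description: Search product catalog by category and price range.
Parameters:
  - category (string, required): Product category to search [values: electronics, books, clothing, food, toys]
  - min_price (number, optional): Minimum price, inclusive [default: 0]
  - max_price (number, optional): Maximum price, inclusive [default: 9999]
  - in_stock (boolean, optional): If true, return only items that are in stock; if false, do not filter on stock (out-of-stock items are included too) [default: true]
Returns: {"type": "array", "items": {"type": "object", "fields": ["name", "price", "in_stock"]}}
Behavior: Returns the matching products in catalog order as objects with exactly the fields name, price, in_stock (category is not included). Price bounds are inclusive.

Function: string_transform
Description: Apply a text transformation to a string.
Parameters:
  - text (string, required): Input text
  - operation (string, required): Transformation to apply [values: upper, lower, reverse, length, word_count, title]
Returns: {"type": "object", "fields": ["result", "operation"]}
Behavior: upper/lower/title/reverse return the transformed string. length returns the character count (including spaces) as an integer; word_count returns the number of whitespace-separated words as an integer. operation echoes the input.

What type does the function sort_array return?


The sort_array spec declares Returns: {"type": "object", "fields": ["sorted", "total_elements"]}
Type:
object


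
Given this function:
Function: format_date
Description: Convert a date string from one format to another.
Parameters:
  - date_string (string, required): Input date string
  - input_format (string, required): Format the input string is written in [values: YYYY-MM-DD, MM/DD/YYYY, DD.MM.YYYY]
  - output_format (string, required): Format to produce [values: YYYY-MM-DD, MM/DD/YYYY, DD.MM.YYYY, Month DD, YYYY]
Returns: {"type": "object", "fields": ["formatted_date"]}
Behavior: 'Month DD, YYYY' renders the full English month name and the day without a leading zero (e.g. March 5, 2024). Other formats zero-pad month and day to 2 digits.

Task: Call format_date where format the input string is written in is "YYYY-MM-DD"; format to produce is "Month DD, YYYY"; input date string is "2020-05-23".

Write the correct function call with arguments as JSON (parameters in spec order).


Mapping each described value to its parameter name:
  'Format the input string is written in' -> input_format = "YYYY-MM-DD"
  'Format to produce' -> output_format = "Month DD, YYYY"
  'Input date string' -> date_string = "2020-05-23"
format_date({"date_string": "2020-05-23", "input_format": "YYYY-MM-DD", "output_format": "Month DD, YYYY"})


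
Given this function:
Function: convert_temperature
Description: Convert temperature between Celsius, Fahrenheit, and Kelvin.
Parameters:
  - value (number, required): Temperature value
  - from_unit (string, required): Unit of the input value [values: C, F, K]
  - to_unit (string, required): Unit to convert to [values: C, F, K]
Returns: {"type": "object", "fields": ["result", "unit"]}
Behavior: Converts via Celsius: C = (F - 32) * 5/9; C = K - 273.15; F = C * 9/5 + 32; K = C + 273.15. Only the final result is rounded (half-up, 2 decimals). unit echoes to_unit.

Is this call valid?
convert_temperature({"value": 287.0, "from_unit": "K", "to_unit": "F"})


Checking all required parameters present and types match... All valid.
Valid


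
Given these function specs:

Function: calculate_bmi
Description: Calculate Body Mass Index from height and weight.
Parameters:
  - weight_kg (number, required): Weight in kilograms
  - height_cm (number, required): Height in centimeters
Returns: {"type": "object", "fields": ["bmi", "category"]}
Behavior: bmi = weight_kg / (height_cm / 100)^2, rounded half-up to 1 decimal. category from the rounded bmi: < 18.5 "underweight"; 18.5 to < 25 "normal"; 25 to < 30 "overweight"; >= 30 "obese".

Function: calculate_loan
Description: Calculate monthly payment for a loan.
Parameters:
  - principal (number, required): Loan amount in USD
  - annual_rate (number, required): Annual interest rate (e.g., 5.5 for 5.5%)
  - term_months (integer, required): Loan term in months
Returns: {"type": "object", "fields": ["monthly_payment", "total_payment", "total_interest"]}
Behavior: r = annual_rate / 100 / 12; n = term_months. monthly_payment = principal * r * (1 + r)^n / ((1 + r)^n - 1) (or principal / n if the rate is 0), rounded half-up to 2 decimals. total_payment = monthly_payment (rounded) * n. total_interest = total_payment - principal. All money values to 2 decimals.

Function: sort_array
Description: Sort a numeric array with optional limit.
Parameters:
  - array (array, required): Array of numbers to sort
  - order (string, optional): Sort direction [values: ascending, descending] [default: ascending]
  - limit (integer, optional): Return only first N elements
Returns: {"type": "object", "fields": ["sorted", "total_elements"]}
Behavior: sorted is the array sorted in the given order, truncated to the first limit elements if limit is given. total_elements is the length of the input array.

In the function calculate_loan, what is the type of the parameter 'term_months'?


The calculate_loan spec declares:
  - term_months (integer, required): Loan term in months
Type:
integer


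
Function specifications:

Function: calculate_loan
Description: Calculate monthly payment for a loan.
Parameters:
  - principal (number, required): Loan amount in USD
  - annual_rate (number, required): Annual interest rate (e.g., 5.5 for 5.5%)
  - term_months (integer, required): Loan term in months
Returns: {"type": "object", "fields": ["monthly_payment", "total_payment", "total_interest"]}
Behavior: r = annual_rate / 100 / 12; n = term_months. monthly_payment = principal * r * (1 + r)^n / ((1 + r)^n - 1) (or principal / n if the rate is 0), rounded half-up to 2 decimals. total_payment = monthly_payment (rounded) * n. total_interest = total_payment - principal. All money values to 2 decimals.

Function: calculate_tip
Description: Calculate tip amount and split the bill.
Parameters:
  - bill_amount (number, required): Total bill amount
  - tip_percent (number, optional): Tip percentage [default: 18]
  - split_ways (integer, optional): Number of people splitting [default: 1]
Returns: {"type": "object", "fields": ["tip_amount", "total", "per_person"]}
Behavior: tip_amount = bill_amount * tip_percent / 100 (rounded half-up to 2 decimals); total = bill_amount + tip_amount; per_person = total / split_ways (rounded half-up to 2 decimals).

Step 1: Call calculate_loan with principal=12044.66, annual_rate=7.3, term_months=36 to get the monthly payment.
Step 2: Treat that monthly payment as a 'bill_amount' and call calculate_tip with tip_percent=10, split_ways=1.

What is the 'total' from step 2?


Step 1: calculate_loan(principal=12044.66, annual_rate=7.3, term_months=36)
  r = 7.3 / 100 / 12 = 0.006083333333 (keep full precision)
  (1 + r)^36 = 1.24400568
  monthly_payment = 12044.66 * 0.006083333333 * 1.24400568 / (1.24400568 - 1) = 373.558463 -> 373.56
  total_payment = 373.56 * 36 = 13448.16
  total_interest = 13448.16 - 12044.66 = 1403.50
  -> monthly_payment = 373.56
Step 2: calculate_tip(bill_amount=373.56, tip_percent=10, split_ways=1)
  tip_amount = 373.56 * 10/100 = 37.356 -> 37.36
  total = 373.56 + 37.36 = 410.92
  per_person = 410.92 / 1 = 410.92 -> 410.92
  -> total = 410.92
$410.92


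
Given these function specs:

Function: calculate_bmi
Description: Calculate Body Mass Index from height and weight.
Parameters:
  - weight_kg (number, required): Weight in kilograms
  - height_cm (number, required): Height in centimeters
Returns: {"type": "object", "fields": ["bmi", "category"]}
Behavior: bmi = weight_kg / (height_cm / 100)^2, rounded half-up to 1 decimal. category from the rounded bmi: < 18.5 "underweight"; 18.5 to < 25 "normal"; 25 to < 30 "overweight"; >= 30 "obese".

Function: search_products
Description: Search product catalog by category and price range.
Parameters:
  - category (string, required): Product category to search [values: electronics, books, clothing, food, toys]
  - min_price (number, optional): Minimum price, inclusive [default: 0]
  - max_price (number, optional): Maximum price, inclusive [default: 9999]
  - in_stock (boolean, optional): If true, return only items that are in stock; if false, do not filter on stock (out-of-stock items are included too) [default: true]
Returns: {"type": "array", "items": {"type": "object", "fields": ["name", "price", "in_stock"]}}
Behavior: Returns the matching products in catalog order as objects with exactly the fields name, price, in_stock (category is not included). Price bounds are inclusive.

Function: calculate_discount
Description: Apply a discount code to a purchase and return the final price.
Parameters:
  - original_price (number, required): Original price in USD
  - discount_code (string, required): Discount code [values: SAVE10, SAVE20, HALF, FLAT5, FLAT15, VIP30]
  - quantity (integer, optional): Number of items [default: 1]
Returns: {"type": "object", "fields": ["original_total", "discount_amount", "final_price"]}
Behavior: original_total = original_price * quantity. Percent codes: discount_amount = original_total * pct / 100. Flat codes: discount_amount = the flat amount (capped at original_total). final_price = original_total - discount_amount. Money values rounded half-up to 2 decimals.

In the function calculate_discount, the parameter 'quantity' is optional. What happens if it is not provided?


The calculate_discount spec declares:
  - quantity (integer, optional): Number of items [default: 1]
It defaults to 1


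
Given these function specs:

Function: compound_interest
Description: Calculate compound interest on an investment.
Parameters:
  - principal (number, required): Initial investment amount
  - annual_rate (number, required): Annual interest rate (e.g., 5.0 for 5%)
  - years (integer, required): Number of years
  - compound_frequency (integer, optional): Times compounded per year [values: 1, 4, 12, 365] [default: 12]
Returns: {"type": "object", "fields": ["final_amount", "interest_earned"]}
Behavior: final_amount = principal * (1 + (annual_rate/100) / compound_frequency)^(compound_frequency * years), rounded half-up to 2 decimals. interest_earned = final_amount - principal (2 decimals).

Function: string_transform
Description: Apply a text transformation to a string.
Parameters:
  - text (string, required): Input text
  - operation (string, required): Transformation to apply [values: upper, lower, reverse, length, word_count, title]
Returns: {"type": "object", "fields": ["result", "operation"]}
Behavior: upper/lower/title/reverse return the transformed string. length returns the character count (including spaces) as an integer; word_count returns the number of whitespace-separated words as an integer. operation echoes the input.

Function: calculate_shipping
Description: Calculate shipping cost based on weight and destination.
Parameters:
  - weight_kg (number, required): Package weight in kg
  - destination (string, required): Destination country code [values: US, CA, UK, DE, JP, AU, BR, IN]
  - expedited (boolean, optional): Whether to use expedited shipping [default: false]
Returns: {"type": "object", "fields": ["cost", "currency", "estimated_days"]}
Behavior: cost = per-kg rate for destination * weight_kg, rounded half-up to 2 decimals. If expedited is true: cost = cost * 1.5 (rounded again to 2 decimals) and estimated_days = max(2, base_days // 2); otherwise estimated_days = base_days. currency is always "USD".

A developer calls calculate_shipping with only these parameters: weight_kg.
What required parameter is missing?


Required parameters: weight_kg, destination
Provided: weight_kg
Missing: destination
destination


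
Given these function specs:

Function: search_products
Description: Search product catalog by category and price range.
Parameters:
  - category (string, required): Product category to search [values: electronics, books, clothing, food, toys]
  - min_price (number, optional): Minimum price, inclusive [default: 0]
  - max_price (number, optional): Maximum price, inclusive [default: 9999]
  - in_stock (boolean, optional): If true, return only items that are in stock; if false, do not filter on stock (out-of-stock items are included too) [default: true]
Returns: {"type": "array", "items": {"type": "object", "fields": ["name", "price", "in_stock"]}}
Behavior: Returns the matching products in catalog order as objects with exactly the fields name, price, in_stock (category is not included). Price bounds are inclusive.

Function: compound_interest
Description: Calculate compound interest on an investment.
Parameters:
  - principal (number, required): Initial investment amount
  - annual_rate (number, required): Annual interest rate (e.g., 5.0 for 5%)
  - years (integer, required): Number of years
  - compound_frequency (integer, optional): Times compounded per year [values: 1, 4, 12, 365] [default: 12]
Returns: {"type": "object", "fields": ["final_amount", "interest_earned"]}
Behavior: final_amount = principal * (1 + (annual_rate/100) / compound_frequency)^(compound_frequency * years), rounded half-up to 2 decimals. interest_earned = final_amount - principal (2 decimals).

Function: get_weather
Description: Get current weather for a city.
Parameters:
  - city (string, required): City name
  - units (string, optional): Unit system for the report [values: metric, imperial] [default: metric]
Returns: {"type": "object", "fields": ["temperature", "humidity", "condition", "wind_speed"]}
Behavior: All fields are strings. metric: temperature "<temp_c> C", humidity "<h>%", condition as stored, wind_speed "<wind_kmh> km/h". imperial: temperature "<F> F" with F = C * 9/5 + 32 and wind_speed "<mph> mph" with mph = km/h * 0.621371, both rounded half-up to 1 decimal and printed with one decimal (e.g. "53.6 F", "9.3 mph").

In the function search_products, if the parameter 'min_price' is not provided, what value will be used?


The search_products spec declares:
  - min_price (number, optional): Minimum price, inclusive [default: 0]
Default:
0


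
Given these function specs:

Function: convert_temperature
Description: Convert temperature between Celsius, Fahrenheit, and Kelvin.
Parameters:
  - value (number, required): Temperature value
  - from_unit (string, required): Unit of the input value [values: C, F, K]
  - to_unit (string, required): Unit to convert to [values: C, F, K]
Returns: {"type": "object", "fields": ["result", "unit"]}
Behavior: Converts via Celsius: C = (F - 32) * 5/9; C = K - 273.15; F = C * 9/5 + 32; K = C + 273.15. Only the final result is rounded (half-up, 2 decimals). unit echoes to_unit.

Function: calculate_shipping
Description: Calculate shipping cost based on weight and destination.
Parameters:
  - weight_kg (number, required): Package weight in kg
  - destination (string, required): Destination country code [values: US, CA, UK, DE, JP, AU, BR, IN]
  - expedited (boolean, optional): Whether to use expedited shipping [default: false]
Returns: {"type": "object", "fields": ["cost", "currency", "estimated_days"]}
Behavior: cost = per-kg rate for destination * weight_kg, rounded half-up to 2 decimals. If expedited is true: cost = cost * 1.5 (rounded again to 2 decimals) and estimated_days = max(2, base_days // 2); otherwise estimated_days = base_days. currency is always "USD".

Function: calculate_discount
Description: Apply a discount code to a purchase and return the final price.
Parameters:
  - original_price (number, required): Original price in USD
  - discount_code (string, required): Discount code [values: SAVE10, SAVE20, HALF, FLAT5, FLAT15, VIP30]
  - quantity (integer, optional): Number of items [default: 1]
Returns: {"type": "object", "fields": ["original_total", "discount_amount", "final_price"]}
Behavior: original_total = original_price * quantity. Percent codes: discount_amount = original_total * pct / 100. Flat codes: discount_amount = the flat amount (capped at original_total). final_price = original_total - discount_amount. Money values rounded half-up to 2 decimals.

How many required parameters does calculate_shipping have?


Parameters of calculate_shipping: weight_kg (required), destination (required), expedited (optional)
Required count:
2


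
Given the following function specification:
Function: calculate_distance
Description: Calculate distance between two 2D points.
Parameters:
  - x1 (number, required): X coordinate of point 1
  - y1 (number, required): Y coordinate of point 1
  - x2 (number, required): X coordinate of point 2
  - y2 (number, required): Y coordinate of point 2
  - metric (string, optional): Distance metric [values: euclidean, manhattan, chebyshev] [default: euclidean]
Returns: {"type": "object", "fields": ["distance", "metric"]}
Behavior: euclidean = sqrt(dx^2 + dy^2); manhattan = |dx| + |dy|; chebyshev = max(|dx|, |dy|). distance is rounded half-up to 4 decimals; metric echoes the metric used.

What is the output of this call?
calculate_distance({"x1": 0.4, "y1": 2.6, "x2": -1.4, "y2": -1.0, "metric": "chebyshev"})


|dx| = |-1.4 - 0.4| = 1.8; |dy| = |-1 - 2.6| = 3.6
chebyshev: max(1.8, 3.6) = 3.6
Round to 4 decimals: 3.6
Output:
{"distance": 3.6, "metric": "chebyshev"}


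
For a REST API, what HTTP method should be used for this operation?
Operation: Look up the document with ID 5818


GET = read, POST = create, PUT = update/replace, DELETE = remove
This operation is a read.
GET


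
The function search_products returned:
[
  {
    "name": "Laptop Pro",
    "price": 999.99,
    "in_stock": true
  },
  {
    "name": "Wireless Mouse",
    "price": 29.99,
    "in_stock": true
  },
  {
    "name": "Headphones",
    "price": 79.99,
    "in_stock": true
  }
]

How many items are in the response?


Items: Laptop Pro, Wireless Mouse, Headphones
3


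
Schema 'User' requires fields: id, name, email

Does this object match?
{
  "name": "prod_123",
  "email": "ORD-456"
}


Checking required fields...
Missing: id
Invalid - missing required field 'id'


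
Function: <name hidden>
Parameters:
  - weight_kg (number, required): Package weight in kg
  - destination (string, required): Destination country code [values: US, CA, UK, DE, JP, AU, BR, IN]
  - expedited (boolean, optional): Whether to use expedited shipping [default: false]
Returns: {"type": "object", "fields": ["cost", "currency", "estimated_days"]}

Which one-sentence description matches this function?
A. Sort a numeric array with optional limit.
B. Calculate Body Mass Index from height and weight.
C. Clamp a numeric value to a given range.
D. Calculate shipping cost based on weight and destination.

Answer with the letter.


Parameters weight_kg, destination, expedited and return ["cost", "currency", "estimated_days"] fit: Calculate shipping cost based on weight and destination.
D


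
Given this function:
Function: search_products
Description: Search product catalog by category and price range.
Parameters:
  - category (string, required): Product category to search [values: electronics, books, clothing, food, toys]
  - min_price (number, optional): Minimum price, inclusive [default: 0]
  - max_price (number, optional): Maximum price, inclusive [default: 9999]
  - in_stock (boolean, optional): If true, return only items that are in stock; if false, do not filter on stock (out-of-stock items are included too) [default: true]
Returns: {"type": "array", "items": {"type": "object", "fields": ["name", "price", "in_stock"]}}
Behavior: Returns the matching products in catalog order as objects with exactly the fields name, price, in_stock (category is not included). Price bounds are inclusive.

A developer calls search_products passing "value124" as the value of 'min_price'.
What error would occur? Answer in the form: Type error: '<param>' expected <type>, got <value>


Spec: 'min_price' is declared as number; "value124" is a string.
Type error: 'min_price' expected number, got "value124"


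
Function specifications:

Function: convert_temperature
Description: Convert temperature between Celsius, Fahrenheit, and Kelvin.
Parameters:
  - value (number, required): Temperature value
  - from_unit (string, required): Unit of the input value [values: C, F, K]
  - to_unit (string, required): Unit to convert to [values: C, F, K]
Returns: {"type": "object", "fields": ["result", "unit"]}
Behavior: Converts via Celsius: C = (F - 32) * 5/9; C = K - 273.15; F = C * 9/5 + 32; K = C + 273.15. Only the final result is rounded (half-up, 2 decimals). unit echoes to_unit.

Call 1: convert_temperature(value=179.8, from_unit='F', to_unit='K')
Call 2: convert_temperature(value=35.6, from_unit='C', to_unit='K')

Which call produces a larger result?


Call 1:
  To C: (179.8 - 32) * 5/9 = 82.111111
  To K: 82.111111 + 273.15 = 355.261111
  Round to 2 decimals: 355.26
  -> 355.26 K
Call 2:
  Input already in C: 35.6
  To K: 35.6 + 273.15 = 308.75
  Round to 2 decimals: 308.75
  -> 308.75 K
Call 1 (355.26 K)


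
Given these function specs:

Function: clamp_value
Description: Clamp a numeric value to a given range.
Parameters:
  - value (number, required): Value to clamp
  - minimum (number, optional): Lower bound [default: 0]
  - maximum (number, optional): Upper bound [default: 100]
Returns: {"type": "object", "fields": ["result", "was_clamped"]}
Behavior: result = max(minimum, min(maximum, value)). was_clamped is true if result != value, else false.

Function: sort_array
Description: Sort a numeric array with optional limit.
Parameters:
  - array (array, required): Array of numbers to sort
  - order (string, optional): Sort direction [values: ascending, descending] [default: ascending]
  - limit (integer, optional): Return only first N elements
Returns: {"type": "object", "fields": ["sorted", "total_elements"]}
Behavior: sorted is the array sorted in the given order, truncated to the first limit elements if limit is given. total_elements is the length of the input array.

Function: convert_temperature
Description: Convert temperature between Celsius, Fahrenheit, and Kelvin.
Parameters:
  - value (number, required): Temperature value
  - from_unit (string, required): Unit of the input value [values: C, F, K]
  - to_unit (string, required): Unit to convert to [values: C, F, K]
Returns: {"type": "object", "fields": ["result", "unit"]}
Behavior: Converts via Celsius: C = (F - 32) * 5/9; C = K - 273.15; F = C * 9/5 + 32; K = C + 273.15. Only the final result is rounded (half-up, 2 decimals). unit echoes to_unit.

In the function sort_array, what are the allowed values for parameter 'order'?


The sort_array spec declares:
  - order (string, optional): Sort direction [values: ascending, descending] [default: ascending]
Allowed values:
ascending, descending


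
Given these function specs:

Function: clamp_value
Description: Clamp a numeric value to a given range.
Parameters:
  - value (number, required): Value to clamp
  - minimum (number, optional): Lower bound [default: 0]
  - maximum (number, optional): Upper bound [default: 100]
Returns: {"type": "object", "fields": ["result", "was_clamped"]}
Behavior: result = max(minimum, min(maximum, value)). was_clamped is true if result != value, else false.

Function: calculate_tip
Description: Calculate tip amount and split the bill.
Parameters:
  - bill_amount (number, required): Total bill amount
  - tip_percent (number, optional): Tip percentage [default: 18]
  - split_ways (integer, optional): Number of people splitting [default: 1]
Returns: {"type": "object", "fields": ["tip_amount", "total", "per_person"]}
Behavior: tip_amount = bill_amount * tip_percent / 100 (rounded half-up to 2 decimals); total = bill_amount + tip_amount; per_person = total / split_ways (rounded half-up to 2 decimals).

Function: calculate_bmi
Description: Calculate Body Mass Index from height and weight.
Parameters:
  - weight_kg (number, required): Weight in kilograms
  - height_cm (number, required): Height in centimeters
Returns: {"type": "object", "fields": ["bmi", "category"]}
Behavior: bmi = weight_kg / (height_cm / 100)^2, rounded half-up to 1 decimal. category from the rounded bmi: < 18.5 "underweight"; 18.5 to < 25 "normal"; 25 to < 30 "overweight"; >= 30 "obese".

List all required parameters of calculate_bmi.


Parameters of calculate_bmi and their required/optional flag:
  weight_kg: required
  height_cm: required
height_cm, weight_kg


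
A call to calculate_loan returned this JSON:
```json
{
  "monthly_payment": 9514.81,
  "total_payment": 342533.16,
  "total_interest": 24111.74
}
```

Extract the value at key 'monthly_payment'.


9514.81


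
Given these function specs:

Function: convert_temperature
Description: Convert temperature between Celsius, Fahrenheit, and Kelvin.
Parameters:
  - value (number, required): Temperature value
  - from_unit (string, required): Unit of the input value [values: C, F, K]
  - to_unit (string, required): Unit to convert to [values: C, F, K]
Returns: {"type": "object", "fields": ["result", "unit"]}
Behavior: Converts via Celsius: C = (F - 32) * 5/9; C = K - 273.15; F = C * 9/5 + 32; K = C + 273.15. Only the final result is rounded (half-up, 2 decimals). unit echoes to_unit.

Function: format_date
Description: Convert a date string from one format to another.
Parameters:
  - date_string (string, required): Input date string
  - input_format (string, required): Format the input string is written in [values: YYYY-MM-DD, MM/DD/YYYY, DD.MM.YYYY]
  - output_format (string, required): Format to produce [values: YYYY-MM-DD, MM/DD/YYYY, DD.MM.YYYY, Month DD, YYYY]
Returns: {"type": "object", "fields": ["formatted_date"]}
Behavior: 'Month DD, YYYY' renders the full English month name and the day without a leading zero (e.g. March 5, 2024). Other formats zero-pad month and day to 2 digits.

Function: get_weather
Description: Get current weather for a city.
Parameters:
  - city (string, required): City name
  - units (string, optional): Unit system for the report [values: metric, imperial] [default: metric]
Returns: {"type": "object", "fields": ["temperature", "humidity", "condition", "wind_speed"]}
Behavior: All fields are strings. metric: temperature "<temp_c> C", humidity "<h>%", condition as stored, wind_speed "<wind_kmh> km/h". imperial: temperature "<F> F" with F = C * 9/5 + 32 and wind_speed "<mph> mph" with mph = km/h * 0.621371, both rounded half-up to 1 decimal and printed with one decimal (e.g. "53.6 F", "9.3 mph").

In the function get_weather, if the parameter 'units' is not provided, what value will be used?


The get_weather spec declares:
  - units (string, optional): Unit system for the report [values: metric, imperial] [default: metric]
Default:
metric
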